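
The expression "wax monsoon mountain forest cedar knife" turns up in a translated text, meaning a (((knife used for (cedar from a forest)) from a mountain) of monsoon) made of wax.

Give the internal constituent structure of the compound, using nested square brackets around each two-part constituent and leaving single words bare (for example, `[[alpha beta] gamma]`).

[wax [monsoon [mountain [[forest cedar] knife]]]]

The outermost head in the paraphrase is "knife" (specifically "monsoon mountain forest cedar knife"), modified by "wax".
Within "monsoon mountain forest cedar knife", the head is "knife" (specifically "mountain forest cedar knife") and the modifier is "monsoon".
Within "mountain forest cedar knife", the head is "knife" (specifically "forest cedar knife") and the modifier is "mountain".
Within "forest cedar knife", the head is "knife" and the modifier is "forest cedar".
Within "forest cedar", the head is "cedar" and the modifier is "forest".
So the structure is [wax [monsoon [mountain [[forest cedar] knife]]]].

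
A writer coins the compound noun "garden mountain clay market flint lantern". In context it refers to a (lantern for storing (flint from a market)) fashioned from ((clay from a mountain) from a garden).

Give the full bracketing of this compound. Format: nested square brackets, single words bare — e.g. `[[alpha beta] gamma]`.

[[garden [mountain clay]] [[market flint] lantern]]

At the top level: head "lantern" (specifically "market flint lantern"); modifier "garden mountain clay".
Inside "garden mountain clay": head "clay" (specifically "mountain clay"), modifier "garden".
Inside "mountain clay": head "clay", modifier "mountain".
Inside "market flint lantern": head "lantern", modifier "market flint".
Inside "market flint": head "flint", modifier "market".
Assembled: [[garden [mountain clay]] [[market flint] lantern]].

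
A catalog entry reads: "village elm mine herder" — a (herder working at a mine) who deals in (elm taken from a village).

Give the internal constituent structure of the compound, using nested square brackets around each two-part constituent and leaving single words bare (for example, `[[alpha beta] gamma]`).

[[village elm] [mine herder]]

Whole compound: head "herder" (specifically "mine herder"), modifier "village elm".
Within "village elm", the head is "elm" and the modifier is "village".
Within "mine herder", the head is "herder" and the modifier is "mine".
So the structure is [[village elm] [mine herder]].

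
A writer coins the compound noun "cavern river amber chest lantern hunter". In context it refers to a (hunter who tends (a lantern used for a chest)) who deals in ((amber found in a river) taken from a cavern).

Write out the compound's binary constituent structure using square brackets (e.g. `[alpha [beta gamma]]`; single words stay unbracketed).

[[cavern [river amber]] [[chest lantern] hunter]]

The outermost head in the paraphrase is "hunter" (specifically "chest lantern hunter"), modified by "cavern river amber".
Inside "cavern river amber": head "amber" (specifically "river amber"), modifier "cavern".
Inside "river amber": head "amber", modifier "river".
Inside "chest lantern hunter": head "hunter", modifier "chest lantern".
Inside "chest lantern": head "lantern", modifier "chest".
Putting it together: [[cavern [river amber]] [[chest lantern] hunter]].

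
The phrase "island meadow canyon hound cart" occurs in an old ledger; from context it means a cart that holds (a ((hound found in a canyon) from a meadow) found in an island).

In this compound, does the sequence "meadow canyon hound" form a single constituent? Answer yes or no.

yes

The paraphrase groups the words so that "meadow canyon hound" is one unit: it corresponds to a single parenthesized sub-phrase.
The full structure is [[island [meadow [canyon hound]]] cart], in which [meadow canyon hound] is a constituent.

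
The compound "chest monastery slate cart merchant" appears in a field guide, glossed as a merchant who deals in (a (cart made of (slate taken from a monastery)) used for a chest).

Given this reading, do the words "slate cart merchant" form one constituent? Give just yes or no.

no

The top-level split is [chest monastery slate cart] [merchant]; the full structure is [[chest [[monastery slate] cart]] merchant].
"slate cart merchant" straddles a constituent boundary, so it is not a single unit.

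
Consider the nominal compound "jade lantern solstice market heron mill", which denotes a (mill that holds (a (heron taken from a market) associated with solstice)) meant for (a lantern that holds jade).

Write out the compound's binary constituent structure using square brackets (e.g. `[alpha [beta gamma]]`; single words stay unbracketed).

Overall it is a kind of mill (specifically "solstice market heron mill"); the modifier is "jade lantern".
Inside "jade lantern": head "lantern", modifier "jade".
Inside "solstice market heron mill": head "mill", modifier "solstice market heron".
Inside "solstice market heron": head "heron" (specifically "market heron"), modifier "solstice".
Inside "market heron": head "heron", modifier "market".
So the structure is [[jade lantern] [[solstice [market heron]] mill]].

[[jade lantern] [[solstice [market heron]] mill]]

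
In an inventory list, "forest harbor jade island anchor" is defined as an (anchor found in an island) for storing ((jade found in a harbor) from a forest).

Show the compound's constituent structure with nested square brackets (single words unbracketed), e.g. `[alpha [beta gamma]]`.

[[forest [harbor jade]] [island anchor]]

Overall it is a kind of anchor (specifically "island anchor"); the modifier is "forest harbor jade".
Inside "forest harbor jade": head "jade" (specifically "harbor jade"), modifier "forest".
Inside "harbor jade": head "jade", modifier "harbor".
Inside "island anchor": head "anchor", modifier "island".
Putting it together: [[forest [harbor jade]] [island anchor]].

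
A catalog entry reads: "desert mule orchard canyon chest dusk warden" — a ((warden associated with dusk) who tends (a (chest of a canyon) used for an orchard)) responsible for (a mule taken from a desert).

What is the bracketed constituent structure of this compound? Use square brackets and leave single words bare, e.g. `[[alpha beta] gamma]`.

At the top level: head "warden" (specifically "orchard canyon chest dusk warden"); modifier "desert mule".
"desert mule" → head "mule", modifier "desert".
"orchard canyon chest dusk warden" → head "warden" (specifically "dusk warden"), modifier "orchard canyon chest".
"orchard canyon chest" → head "chest" (specifically "canyon chest"), modifier "orchard".
"canyon chest" → head "chest", modifier "canyon".
"dusk warden" → head "warden", modifier "dusk".
Putting it together: [[desert mule] [[orchard [canyon chest]] [dusk warden]]].

[[desert mule] [[orchard [canyon chest]] [dusk warden]]]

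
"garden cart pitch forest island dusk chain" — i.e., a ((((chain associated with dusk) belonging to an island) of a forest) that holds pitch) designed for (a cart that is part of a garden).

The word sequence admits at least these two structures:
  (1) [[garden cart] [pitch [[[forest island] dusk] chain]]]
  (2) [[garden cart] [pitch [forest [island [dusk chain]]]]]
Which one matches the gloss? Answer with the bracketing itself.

[[garden cart] [pitch [forest [island [dusk chain]]]]]

The paraphrase's head is the "chain" part ("pitch forest island dusk chain"); its modifier is "garden cart".
That top-level split, carried through the inner groups, gives [[garden cart] [pitch [forest [island [dusk chain]]]]].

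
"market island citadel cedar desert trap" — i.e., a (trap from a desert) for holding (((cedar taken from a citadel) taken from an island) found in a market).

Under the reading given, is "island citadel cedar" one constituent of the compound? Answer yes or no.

yes

The paraphrase groups the words so that "island citadel cedar" is one unit: it corresponds to a single parenthesized sub-phrase.
The full structure is [[market [island [citadel cedar]]] [desert trap]], in which [island citadel cedar] is a constituent.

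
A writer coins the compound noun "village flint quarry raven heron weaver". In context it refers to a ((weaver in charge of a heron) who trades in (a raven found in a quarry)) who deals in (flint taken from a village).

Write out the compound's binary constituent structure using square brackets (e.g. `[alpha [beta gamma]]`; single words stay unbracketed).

The outermost head in the paraphrase is "weaver" (specifically "quarry raven heron weaver"), modified by "village flint".
Inside "village flint": head "flint", modifier "village".
Inside "quarry raven heron weaver": head "weaver" (specifically "heron weaver"), modifier "quarry raven".
Inside "quarry raven": head "raven", modifier "quarry".
Inside "heron weaver": head "weaver", modifier "heron".
So the structure is [[village flint] [[quarry raven] [heron weaver]]].

[[village flint] [[quarry raven] [heron weaver]]]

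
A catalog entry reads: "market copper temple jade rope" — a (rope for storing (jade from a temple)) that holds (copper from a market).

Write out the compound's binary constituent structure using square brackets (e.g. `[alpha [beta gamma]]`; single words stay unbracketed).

At the top level: head "rope" (specifically "temple jade rope"); modifier "market copper".
"market copper" → head "copper", modifier "market".
"temple jade rope" → head "rope", modifier "temple jade".
"temple jade" → head "jade", modifier "temple".
Assembled: [[market copper] [[temple jade] rope]].

[[market copper] [[temple jade] rope]]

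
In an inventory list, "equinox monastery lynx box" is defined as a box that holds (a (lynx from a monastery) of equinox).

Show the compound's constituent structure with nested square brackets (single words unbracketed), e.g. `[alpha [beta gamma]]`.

[[equinox [monastery lynx]] box]

At the top level: head "box"; modifier "equinox monastery lynx".
"equinox monastery lynx" → head "lynx" (specifically "monastery lynx"), modifier "equinox".
"monastery lynx" → head "lynx", modifier "monastery".
Assembled: [[equinox [monastery lynx]] box].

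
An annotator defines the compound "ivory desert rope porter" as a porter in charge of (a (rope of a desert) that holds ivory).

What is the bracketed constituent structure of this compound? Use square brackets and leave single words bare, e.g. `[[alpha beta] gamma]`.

The outermost head in the paraphrase is "porter", modified by "ivory desert rope".
"ivory desert rope" → head "rope" (specifically "desert rope"), modifier "ivory".
"desert rope" → head "rope", modifier "desert".
Assembled: [[ivory [desert rope]] porter].

[[ivory [desert rope]] porter]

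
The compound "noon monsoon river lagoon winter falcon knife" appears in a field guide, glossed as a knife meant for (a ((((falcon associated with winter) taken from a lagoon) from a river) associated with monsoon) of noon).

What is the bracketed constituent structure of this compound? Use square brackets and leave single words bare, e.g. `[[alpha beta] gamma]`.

[[noon [monsoon [river [lagoon [winter falcon]]]]] knife]

Whole compound: head "knife", modifier "noon monsoon river lagoon winter falcon".
"noon monsoon river lagoon winter falcon" → head "falcon" (specifically "monsoon river lagoon winter falcon"), modifier "noon".
"monsoon river lagoon winter falcon" → head "falcon" (specifically "river lagoon winter falcon"), modifier "monsoon".
"river lagoon winter falcon" → head "falcon" (specifically "lagoon winter falcon"), modifier "river".
"lagoon winter falcon" → head "falcon" (specifically "winter falcon"), modifier "lagoon".
"winter falcon" → head "falcon", modifier "winter".
Putting it together: [[noon [monsoon [river [lagoon [winter falcon]]]]] knife].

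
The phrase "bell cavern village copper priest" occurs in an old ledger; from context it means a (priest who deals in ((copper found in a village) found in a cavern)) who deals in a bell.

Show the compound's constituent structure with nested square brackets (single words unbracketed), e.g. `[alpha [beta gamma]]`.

Whole compound: head "priest" (specifically "cavern village copper priest"), modifier "bell".
Inside "cavern village copper priest": head "priest", modifier "cavern village copper".
Inside "cavern village copper": head "copper" (specifically "village copper"), modifier "cavern".
Inside "village copper": head "copper", modifier "village".
So the structure is [bell [[cavern [village copper]] priest]].

[bell [[cavern [village copper]] priest]]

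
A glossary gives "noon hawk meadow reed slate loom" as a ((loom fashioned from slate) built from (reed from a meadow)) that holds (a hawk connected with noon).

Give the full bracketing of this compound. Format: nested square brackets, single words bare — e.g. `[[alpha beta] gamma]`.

[[noon hawk] [[meadow reed] [slate loom]]]

The outermost head in the paraphrase is "loom" (specifically "meadow reed slate loom"), modified by "noon hawk".
"noon hawk" → head "hawk", modifier "noon".
"meadow reed slate loom" → head "loom" (specifically "slate loom"), modifier "meadow reed".
"meadow reed" → head "reed", modifier "meadow".
"slate loom" → head "loom", modifier "slate".
Putting it together: [[noon hawk] [[meadow reed] [slate loom]]].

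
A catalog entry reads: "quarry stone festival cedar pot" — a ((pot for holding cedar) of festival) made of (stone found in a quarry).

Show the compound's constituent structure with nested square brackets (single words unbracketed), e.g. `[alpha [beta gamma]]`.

[[quarry stone] [festival [cedar pot]]]

At the top level: head "pot" (specifically "festival cedar pot"); modifier "quarry stone".
Inside "quarry stone": head "stone", modifier "quarry".
Inside "festival cedar pot": head "pot" (specifically "cedar pot"), modifier "festival".
Inside "cedar pot": head "pot", modifier "cedar".
So the structure is [[quarry stone] [festival [cedar pot]]].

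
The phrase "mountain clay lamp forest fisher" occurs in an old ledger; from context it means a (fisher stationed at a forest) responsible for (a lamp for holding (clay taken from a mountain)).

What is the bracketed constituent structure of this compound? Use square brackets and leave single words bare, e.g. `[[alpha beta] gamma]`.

[[[mountain clay] lamp] [forest fisher]]

At the top level: head "fisher" (specifically "forest fisher"); modifier "mountain clay lamp".
Within "mountain clay lamp", the head is "lamp" and the modifier is "mountain clay".
Within "mountain clay", the head is "clay" and the modifier is "mountain".
Within "forest fisher", the head is "fisher" and the modifier is "forest".
So the structure is [[[mountain clay] lamp] [forest fisher]].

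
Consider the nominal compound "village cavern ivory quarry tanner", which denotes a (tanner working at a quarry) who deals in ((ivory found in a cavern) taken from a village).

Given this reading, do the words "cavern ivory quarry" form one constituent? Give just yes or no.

no

The top-level split is [village cavern ivory] [quarry tanner]; the full structure is [[village [cavern ivory]] [quarry tanner]].
"cavern ivory quarry" straddles a constituent boundary, so it is not a single unit.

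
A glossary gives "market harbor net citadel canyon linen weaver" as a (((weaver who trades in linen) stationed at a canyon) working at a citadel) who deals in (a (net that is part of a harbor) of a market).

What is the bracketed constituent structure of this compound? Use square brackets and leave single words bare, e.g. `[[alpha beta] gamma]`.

[[market [harbor net]] [citadel [canyon [linen weaver]]]]

Whole compound: head "weaver" (specifically "citadel canyon linen weaver"), modifier "market harbor net".
Inside "market harbor net": head "net" (specifically "harbor net"), modifier "market".
Inside "harbor net": head "net", modifier "harbor".
Inside "citadel canyon linen weaver": head "weaver" (specifically "canyon linen weaver"), modifier "citadel".
Inside "canyon linen weaver": head "weaver" (specifically "linen weaver"), modifier "canyon".
Inside "linen weaver": head "weaver", modifier "linen".
So the structure is [[market [harbor net]] [citadel [canyon [linen weaver]]]].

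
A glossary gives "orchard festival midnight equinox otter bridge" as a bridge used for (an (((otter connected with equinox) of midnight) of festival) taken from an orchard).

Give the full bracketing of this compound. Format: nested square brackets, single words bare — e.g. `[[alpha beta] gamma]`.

At the top level: head "bridge"; modifier "orchard festival midnight equinox otter".
"orchard festival midnight equinox otter" → head "otter" (specifically "festival midnight equinox otter"), modifier "orchard".
"festival midnight equinox otter" → head "otter" (specifically "midnight equinox otter"), modifier "festival".
"midnight equinox otter" → head "otter" (specifically "equinox otter"), modifier "midnight".
"equinox otter" → head "otter", modifier "equinox".
Assembled: [[orchard [festival [midnight [equinox otter]]]] bridge].

[[orchard [festival [midnight [equinox otter]]]] bridge]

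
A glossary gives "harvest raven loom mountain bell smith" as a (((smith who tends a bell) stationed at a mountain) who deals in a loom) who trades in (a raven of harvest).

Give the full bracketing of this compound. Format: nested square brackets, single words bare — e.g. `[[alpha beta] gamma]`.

The outermost head in the paraphrase is "smith" (specifically "loom mountain bell smith"), modified by "harvest raven".
Inside "harvest raven": head "raven", modifier "harvest".
Inside "loom mountain bell smith": head "smith" (specifically "mountain bell smith"), modifier "loom".
Inside "mountain bell smith": head "smith" (specifically "bell smith"), modifier "mountain".
Inside "bell smith": head "smith", modifier "bell".
Putting it together: [[harvest raven] [loom [mountain [bell smith]]]].

[[harvest raven] [loom [mountain [bell smith]]]]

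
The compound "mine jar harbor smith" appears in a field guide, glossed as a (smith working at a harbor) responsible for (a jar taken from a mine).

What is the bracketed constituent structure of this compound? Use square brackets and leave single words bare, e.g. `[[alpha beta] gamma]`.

[[mine jar] [harbor smith]]

The outermost head in the paraphrase is "smith" (specifically "harbor smith"), modified by "mine jar".
"mine jar" → head "jar", modifier "mine".
"harbor smith" → head "smith", modifier "harbor".
Assembled: [[mine jar] [harbor smith]].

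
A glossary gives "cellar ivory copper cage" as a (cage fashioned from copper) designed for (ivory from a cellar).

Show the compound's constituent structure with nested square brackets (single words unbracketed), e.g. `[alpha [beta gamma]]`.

Whole compound: head "cage" (specifically "copper cage"), modifier "cellar ivory".
Inside "cellar ivory": head "ivory", modifier "cellar".
Inside "copper cage": head "cage", modifier "copper".
Putting it together: [[cellar ivory] [copper cage]].

[[cellar ivory] [copper cage]]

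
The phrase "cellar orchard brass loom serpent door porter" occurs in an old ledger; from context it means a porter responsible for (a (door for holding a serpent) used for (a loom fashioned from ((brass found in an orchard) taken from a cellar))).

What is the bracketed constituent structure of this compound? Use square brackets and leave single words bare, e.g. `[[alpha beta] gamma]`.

Whole compound: head "porter", modifier "cellar orchard brass loom serpent door".
Inside "cellar orchard brass loom serpent door": head "door" (specifically "serpent door"), modifier "cellar orchard brass loom".
Inside "cellar orchard brass loom": head "loom", modifier "cellar orchard brass".
Inside "cellar orchard brass": head "brass" (specifically "orchard brass"), modifier "cellar".
Inside "orchard brass": head "brass", modifier "orchard".
Inside "serpent door": head "door", modifier "serpent".
Assembled: [[[[cellar [orchard brass]] loom] [serpent door]] porter].

[[[[cellar [orchard brass]] loom] [serpent door]] porter]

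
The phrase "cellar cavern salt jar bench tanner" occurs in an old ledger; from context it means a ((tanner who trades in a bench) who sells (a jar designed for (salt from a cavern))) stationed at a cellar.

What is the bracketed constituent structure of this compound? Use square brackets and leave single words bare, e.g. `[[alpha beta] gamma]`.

[cellar [[[cavern salt] jar] [bench tanner]]]

Whole compound: head "tanner" (specifically "cavern salt jar bench tanner"), modifier "cellar".
Inside "cavern salt jar bench tanner": head "tanner" (specifically "bench tanner"), modifier "cavern salt jar".
Inside "cavern salt jar": head "jar", modifier "cavern salt".
Inside "cavern salt": head "salt", modifier "cavern".
Inside "bench tanner": head "tanner", modifier "bench".
So the structure is [cellar [[[cavern salt] jar] [bench tanner]]].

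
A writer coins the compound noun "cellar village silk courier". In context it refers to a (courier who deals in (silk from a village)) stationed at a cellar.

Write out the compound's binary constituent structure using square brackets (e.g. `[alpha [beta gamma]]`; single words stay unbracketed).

[cellar [[village silk] courier]]

The outermost head in the paraphrase is "courier" (specifically "village silk courier"), modified by "cellar".
Inside "village silk courier": head "courier", modifier "village silk".
Inside "village silk": head "silk", modifier "village".
Assembled: [cellar [[village silk] courier]].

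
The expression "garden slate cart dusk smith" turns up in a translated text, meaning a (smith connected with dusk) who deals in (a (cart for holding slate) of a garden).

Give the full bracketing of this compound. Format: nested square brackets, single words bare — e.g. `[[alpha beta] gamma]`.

[[garden [slate cart]] [dusk smith]]

Whole compound: head "smith" (specifically "dusk smith"), modifier "garden slate cart".
Within "garden slate cart", the head is "cart" (specifically "slate cart") and the modifier is "garden".
Within "slate cart", the head is "cart" and the modifier is "slate".
Within "dusk smith", the head is "smith" and the modifier is "dusk".
So the structure is [[garden [slate cart]] [dusk smith]].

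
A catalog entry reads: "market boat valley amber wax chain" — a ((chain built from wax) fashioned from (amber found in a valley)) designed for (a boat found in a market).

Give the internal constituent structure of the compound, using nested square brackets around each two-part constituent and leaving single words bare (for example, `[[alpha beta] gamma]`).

[[market boat] [[valley amber] [wax chain]]]

The outermost head in the paraphrase is "chain" (specifically "valley amber wax chain"), modified by "market boat".
Inside "market boat": head "boat", modifier "market".
Inside "valley amber wax chain": head "chain" (specifically "wax chain"), modifier "valley amber".
Inside "valley amber": head "amber", modifier "valley".
Inside "wax chain": head "chain", modifier "wax".
So the structure is [[market boat] [[valley amber] [wax chain]]].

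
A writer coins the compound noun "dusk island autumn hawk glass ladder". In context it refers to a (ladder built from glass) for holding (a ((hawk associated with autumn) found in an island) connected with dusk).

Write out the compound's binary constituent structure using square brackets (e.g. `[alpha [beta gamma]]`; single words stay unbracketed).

[[dusk [island [autumn hawk]]] [glass ladder]]

Overall it is a kind of ladder (specifically "glass ladder"); the modifier is "dusk island autumn hawk".
Inside "dusk island autumn hawk": head "hawk" (specifically "island autumn hawk"), modifier "dusk".
Inside "island autumn hawk": head "hawk" (specifically "autumn hawk"), modifier "island".
Inside "autumn hawk": head "hawk", modifier "autumn".
Inside "glass ladder": head "ladder", modifier "glass".
Putting it together: [[dusk [island [autumn hawk]]] [glass ladder]].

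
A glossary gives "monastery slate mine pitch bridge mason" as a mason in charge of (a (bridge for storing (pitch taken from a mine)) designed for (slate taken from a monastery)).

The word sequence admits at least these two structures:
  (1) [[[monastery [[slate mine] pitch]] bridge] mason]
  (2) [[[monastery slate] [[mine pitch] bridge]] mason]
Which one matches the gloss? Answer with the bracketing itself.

The paraphrase's head is the "mason" part ("mason"); its modifier is "monastery slate mine pitch bridge".
That top-level split, carried through the inner groups, gives [[[monastery slate] [[mine pitch] bridge]] mason].

[[[monastery slate] [[mine pitch] bridge]] mason]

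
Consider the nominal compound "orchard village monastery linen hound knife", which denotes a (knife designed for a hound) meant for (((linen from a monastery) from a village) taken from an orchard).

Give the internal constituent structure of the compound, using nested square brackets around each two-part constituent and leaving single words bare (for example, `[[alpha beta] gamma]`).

[[orchard [village [monastery linen]]] [hound knife]]

The outermost head in the paraphrase is "knife" (specifically "hound knife"), modified by "orchard village monastery linen".
Inside "orchard village monastery linen": head "linen" (specifically "village monastery linen"), modifier "orchard".
Inside "village monastery linen": head "linen" (specifically "monastery linen"), modifier "village".
Inside "monastery linen": head "linen", modifier "monastery".
Inside "hound knife": head "knife", modifier "hound".
So the structure is [[orchard [village [monastery linen]]] [hound knife]].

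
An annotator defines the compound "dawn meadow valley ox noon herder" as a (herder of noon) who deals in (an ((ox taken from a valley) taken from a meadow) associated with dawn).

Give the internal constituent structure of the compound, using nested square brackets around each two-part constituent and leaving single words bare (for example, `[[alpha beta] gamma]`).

[[dawn [meadow [valley ox]]] [noon herder]]

Overall it is a kind of herder (specifically "noon herder"); the modifier is "dawn meadow valley ox".
Within "dawn meadow valley ox", the head is "ox" (specifically "meadow valley ox") and the modifier is "dawn".
Within "meadow valley ox", the head is "ox" (specifically "valley ox") and the modifier is "meadow".
Within "valley ox", the head is "ox" and the modifier is "valley".
Within "noon herder", the head is "herder" and the modifier is "noon".
Assembled: [[dawn [meadow [valley ox]]] [noon herder]].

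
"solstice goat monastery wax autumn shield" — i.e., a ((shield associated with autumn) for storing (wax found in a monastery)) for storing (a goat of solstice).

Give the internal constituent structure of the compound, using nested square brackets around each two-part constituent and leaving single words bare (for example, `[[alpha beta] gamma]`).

Whole compound: head "shield" (specifically "monastery wax autumn shield"), modifier "solstice goat".
"solstice goat" → head "goat", modifier "solstice".
"monastery wax autumn shield" → head "shield" (specifically "autumn shield"), modifier "monastery wax".
"monastery wax" → head "wax", modifier "monastery".
"autumn shield" → head "shield", modifier "autumn".
So the structure is [[solstice goat] [[monastery wax] [autumn shield]]].

[[solstice goat] [[monastery wax] [autumn shield]]]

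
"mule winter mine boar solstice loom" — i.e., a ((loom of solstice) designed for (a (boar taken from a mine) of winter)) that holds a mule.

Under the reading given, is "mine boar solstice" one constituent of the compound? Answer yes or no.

The top-level split is [mule] [winter mine boar solstice loom]; the full structure is [mule [[winter [mine boar]] [solstice loom]]].
"mine boar solstice" straddles a constituent boundary, so it is not a single unit.

no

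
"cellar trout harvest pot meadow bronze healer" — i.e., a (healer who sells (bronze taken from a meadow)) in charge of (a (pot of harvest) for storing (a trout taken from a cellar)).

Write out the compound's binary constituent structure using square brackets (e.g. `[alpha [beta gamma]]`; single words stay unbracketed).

[[[cellar trout] [harvest pot]] [[meadow bronze] healer]]

The outermost head in the paraphrase is "healer" (specifically "meadow bronze healer"), modified by "cellar trout harvest pot".
Inside "cellar trout harvest pot": head "pot" (specifically "harvest pot"), modifier "cellar trout".
Inside "cellar trout": head "trout", modifier "cellar".
Inside "harvest pot": head "pot", modifier "harvest".
Inside "meadow bronze healer": head "healer", modifier "meadow bronze".
Inside "meadow bronze": head "bronze", modifier "meadow".
Assembled: [[[cellar trout] [harvest pot]] [[meadow bronze] healer]].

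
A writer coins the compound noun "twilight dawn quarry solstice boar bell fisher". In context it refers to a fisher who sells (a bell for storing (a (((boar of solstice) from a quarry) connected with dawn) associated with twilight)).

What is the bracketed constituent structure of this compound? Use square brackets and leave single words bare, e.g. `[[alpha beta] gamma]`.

[[[twilight [dawn [quarry [solstice boar]]]] bell] fisher]

Overall it is a kind of fisher; the modifier is "twilight dawn quarry solstice boar bell".
Inside "twilight dawn quarry solstice boar bell": head "bell", modifier "twilight dawn quarry solstice boar".
Inside "twilight dawn quarry solstice boar": head "boar" (specifically "dawn quarry solstice boar"), modifier "twilight".
Inside "dawn quarry solstice boar": head "boar" (specifically "quarry solstice boar"), modifier "dawn".
Inside "quarry solstice boar": head "boar" (specifically "solstice boar"), modifier "quarry".
Inside "solstice boar": head "boar", modifier "solstice".
Assembled: [[[twilight [dawn [quarry [solstice boar]]]] bell] fisher].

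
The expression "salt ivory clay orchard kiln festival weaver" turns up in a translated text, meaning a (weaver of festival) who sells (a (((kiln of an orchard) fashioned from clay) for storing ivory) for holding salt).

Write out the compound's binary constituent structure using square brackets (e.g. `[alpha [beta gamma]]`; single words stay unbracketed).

At the top level: head "weaver" (specifically "festival weaver"); modifier "salt ivory clay orchard kiln".
Inside "salt ivory clay orchard kiln": head "kiln" (specifically "ivory clay orchard kiln"), modifier "salt".
Inside "ivory clay orchard kiln": head "kiln" (specifically "clay orchard kiln"), modifier "ivory".
Inside "clay orchard kiln": head "kiln" (specifically "orchard kiln"), modifier "clay".
Inside "orchard kiln": head "kiln", modifier "orchard".
Inside "festival weaver": head "weaver", modifier "festival".
Assembled: [[salt [ivory [clay [orchard kiln]]]] [festival weaver]].

[[salt [ivory [clay [orchard kiln]]]] [festival weaver]]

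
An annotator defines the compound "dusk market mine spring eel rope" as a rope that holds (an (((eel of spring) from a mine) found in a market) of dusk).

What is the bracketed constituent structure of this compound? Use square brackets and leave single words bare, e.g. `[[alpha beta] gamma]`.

The outermost head in the paraphrase is "rope", modified by "dusk market mine spring eel".
Inside "dusk market mine spring eel": head "eel" (specifically "market mine spring eel"), modifier "dusk".
Inside "market mine spring eel": head "eel" (specifically "mine spring eel"), modifier "market".
Inside "mine spring eel": head "eel" (specifically "spring eel"), modifier "mine".
Inside "spring eel": head "eel", modifier "spring".
Putting it together: [[dusk [market [mine [spring eel]]]] rope].

[[dusk [market [mine [spring eel]]]] rope]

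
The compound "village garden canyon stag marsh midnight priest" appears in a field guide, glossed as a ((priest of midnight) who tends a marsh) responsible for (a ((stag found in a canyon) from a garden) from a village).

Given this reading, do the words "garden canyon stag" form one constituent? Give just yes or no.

The paraphrase groups the words so that "garden canyon stag" is one unit: it corresponds to a single parenthesized sub-phrase.
The full structure is [[village [garden [canyon stag]]] [marsh [midnight priest]]], in which [garden canyon stag] is a constituent.

yes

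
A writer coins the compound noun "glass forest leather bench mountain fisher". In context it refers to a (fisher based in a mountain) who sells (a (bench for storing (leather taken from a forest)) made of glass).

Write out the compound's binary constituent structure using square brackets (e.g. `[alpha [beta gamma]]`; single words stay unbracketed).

At the top level: head "fisher" (specifically "mountain fisher"); modifier "glass forest leather bench".
Inside "glass forest leather bench": head "bench" (specifically "forest leather bench"), modifier "glass".
Inside "forest leather bench": head "bench", modifier "forest leather".
Inside "forest leather": head "leather", modifier "forest".
Inside "mountain fisher": head "fisher", modifier "mountain".
So the structure is [[glass [[forest leather] bench]] [mountain fisher]].

[[glass [[forest leather] bench]] [mountain fisher]]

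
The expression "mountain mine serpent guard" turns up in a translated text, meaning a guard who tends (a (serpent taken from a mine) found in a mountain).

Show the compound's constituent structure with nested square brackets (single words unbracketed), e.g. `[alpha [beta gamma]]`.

The outermost head in the paraphrase is "guard", modified by "mountain mine serpent".
Within "mountain mine serpent", the head is "serpent" (specifically "mine serpent") and the modifier is "mountain".
Within "mine serpent", the head is "serpent" and the modifier is "mine".
So the structure is [[mountain [mine serpent]] guard].

[[mountain [mine serpent]] guard]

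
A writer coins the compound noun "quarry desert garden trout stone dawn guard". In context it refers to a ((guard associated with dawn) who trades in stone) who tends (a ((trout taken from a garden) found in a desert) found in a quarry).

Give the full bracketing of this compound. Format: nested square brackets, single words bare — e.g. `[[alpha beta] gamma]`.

Overall it is a kind of guard (specifically "stone dawn guard"); the modifier is "quarry desert garden trout".
Inside "quarry desert garden trout": head "trout" (specifically "desert garden trout"), modifier "quarry".
Inside "desert garden trout": head "trout" (specifically "garden trout"), modifier "desert".
Inside "garden trout": head "trout", modifier "garden".
Inside "stone dawn guard": head "guard" (specifically "dawn guard"), modifier "stone".
Inside "dawn guard": head "guard", modifier "dawn".
So the structure is [[quarry [desert [garden trout]]] [stone [dawn guard]]].

[[quarry [desert [garden trout]]] [stone [dawn guard]]]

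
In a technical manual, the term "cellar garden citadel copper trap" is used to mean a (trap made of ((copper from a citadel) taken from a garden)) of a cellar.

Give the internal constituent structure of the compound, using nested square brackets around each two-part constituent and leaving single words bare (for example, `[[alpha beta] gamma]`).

The outermost head in the paraphrase is "trap" (specifically "garden citadel copper trap"), modified by "cellar".
"garden citadel copper trap" → head "trap", modifier "garden citadel copper".
"garden citadel copper" → head "copper" (specifically "citadel copper"), modifier "garden".
"citadel copper" → head "copper", modifier "citadel".
So the structure is [cellar [[garden [citadel copper]] trap]].

[cellar [[garden [citadel copper]] trap]]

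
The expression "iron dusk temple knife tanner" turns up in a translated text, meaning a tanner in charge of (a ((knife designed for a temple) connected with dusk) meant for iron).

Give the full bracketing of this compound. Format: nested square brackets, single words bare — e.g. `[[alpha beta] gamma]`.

At the top level: head "tanner"; modifier "iron dusk temple knife".
Within "iron dusk temple knife", the head is "knife" (specifically "dusk temple knife") and the modifier is "iron".
Within "dusk temple knife", the head is "knife" (specifically "temple knife") and the modifier is "dusk".
Within "temple knife", the head is "knife" and the modifier is "temple".
Putting it together: [[iron [dusk [temple knife]]] tanner].

[[iron [dusk [temple knife]]] tanner]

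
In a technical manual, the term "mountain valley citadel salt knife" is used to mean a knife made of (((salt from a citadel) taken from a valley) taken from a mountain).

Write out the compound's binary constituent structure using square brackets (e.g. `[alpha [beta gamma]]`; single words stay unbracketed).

Overall it is a kind of knife; the modifier is "mountain valley citadel salt".
"mountain valley citadel salt" → head "salt" (specifically "valley citadel salt"), modifier "mountain".
"valley citadel salt" → head "salt" (specifically "citadel salt"), modifier "valley".
"citadel salt" → head "salt", modifier "citadel".
Putting it together: [[mountain [valley [citadel salt]]] knife].

[[mountain [valley [citadel salt]]] knife]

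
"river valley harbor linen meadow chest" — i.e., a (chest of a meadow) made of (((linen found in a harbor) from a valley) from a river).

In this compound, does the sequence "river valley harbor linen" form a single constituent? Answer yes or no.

yes

The paraphrase groups the words so that "river valley harbor linen" is one unit: it corresponds to a single parenthesized sub-phrase.
The full structure is [[river [valley [harbor linen]]] [meadow chest]], in which [river valley harbor linen] is a constituent.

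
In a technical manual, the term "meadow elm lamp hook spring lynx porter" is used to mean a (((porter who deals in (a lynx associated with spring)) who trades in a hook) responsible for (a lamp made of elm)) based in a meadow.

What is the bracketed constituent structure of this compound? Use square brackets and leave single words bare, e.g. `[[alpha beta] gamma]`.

At the top level: head "porter" (specifically "elm lamp hook spring lynx porter"); modifier "meadow".
"elm lamp hook spring lynx porter" → head "porter" (specifically "hook spring lynx porter"), modifier "elm lamp".
"elm lamp" → head "lamp", modifier "elm".
"hook spring lynx porter" → head "porter" (specifically "spring lynx porter"), modifier "hook".
"spring lynx porter" → head "porter", modifier "spring lynx".
"spring lynx" → head "lynx", modifier "spring".
Assembled: [meadow [[elm lamp] [hook [[spring lynx] porter]]]].

[meadow [[elm lamp] [hook [[spring lynx] porter]]]]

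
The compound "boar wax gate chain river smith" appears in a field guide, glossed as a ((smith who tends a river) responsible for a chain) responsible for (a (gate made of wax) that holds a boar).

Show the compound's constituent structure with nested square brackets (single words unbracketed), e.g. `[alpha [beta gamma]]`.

Overall it is a kind of smith (specifically "chain river smith"); the modifier is "boar wax gate".
"boar wax gate" → head "gate" (specifically "wax gate"), modifier "boar".
"wax gate" → head "gate", modifier "wax".
"chain river smith" → head "smith" (specifically "river smith"), modifier "chain".
"river smith" → head "smith", modifier "river".
Putting it together: [[boar [wax gate]] [chain [river smith]]].

[[boar [wax gate]] [chain [river smith]]]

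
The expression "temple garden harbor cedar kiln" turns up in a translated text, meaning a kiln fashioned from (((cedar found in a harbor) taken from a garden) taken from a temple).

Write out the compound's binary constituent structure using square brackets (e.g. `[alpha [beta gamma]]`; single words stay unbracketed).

The outermost head in the paraphrase is "kiln", modified by "temple garden harbor cedar".
Inside "temple garden harbor cedar": head "cedar" (specifically "garden harbor cedar"), modifier "temple".
Inside "garden harbor cedar": head "cedar" (specifically "harbor cedar"), modifier "garden".
Inside "harbor cedar": head "cedar", modifier "harbor".
Putting it together: [[temple [garden [harbor cedar]]] kiln].

[[temple [garden [harbor cedar]]] kiln]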